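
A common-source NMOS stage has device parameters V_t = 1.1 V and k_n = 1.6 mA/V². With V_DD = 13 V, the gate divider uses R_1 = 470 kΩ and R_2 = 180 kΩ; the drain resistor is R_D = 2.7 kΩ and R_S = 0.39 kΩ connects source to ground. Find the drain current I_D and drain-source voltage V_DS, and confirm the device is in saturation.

V_G = V_DD·R_2/(R_1+R_2) = 13×180/650 = 3.6 V.
Assume saturation: I_D = (k_n/2)(V_GS − V_t)² with V_GS = V_G − I_D·R_S = 3.6 − 0.39·I_D.
Substituting gives 0.122·I_D² − 2.56·I_D + 5 = 0, with roots I_D = 2.18 or 18.9 mA.
The root I_D = 18.9 mA gives V_GS = -3.76 V ≤ V_t, so take I_D = 2.18 mA.
Then V_GS = 2.75 V and V_DS = V_DD − I_D(R_D+R_S) = 13 − 2.18×3.09 = 6.27 V.
Saturation requires V_DS ≥ V_GS − V_t = 1.65 V; 6.27 ≥ 1.65 ✓.

I_D ≈ 2.2 mA, V_DS ≈ 6.3 V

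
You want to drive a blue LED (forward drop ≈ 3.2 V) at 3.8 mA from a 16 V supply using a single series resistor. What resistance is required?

The resistor drops V_S − V_D = 16 − 3.2 = 12.8 V at 3.8 mA.
R = 12.8 V / 3.8 mA = 3.37 kΩ.

R ≈ 3.4 kΩ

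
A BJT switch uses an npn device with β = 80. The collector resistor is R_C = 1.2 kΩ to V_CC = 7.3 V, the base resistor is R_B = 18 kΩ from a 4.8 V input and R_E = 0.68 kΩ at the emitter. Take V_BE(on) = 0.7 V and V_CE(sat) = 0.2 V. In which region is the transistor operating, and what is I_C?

saturation; I_C ≈ 3.7 mA

Assume active: I_B = (4.8 − 0.7)/(18 + 81×0.68) = 0.0561 mA, I_C = β·I_B = 4.49 mA.
Then V_CE = 7.3 − 4.49×1.2 − 4.54×0.68 = -1.18 V < 0.2 V — the active assumption fails.
Re-solve with V_CE = 0.2 V. KCL at the emitter: V_E/R_E = (V_BB−0.7−V_E)/R_B + (V_CC−0.2−V_E)/R_C, giving V_E = 2.6 V.
I_C = (V_CC − 0.2 − V_E)/R_C = (7.1 − 2.6)/1.2 = 3.75 mA.
Check: I_B = (4.1 − 2.6)/18 = 0.0831 mA, and β·I_B = 6.65 mA > I_C, confirming saturation.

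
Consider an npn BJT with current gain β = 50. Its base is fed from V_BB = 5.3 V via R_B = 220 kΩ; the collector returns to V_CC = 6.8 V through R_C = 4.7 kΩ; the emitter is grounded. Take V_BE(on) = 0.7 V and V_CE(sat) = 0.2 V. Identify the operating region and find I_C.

active; I_C ≈ 1 mA

Assume active. Base-emitter loop: I_B = (V_BB − V_BE)/R_B = (5.3 − 0.7)/220 = 0.0209 mA.
I_C = β·I_B = 50×0.0209 = 1.05 mA.
V_CE = V_CC − I_C·R_C = 6.8 − 1.05×4.7 = 1.89 V > V_CE(sat), so the active-region assumption holds.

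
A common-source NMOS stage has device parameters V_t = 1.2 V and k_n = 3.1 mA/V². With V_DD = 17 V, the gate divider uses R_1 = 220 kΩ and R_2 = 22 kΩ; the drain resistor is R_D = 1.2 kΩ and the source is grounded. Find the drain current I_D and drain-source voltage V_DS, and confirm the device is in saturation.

I_D ≈ 0.18 mA, V_DS ≈ 17 V

V_G = V_DD·R_2/(R_1+R_2) = 17×22/242 = 1.55 V. With the source grounded, V_GS = V_G = 1.55 V.
Assume saturation: I_D = (k_n/2)(V_GS − V_t)² = (3.1/2)×(1.55 − 1.2)² = 1.55×0.345² = 0.185 mA.
V_DS = V_DD − I_D·R_D = 17 − 0.185×1.2 = 16.8 V.
Saturation requires V_DS ≥ V_GS − V_t = 0.345 V; 16.8 ≥ 0.345 ✓.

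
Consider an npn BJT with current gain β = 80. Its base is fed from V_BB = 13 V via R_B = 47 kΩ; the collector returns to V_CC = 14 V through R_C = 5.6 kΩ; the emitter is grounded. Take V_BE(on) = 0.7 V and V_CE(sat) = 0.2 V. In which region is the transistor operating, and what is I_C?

Assume active: I_B = (13 − 0.7)/47 = 0.262 mA, giving I_C = β·I_B = 20.9 mA.
But then V_CE = 14 − 20.9×5.6 = -103 V < V_CE(sat) = 0.2 V — impossible in the active region.
So the transistor is saturated. With V_CE = 0.2 V, I_C = (V_CC − 0.2)/R_C = 13.8/5.6 = 2.46 mA.
Check: β·I_B = 20.9 mA > I_C = 2.46 mA, confirming saturation.

saturation; I_C ≈ 2.5 mA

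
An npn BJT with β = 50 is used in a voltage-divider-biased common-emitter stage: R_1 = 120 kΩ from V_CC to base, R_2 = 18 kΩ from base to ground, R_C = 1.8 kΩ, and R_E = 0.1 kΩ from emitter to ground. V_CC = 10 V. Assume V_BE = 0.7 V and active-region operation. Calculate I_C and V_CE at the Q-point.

I_C ≈ 1.5 mA, V_CE ≈ 7.2 V

Thevenize the base divider: V_Th = V_CC·R_2/(R_1+R_2) = 10×18/138 = 1.3 V, R_Th = R_1‖R_2 = 15.7 kΩ.
Base-emitter loop: V_Th = I_B·R_Th + V_BE + (β+1)I_B·R_E, so I_B = (1.3 − 0.7) / (15.7 + 51×0.1) = 0.0291 mA.
I_C = β·I_B = 50×0.0291 = 1.46 mA, and I_E = (β+1)I_B = 1.49 mA.
V_CE = V_CC − I_C·R_C − I_E·R_E = 10 − 1.46×1.8 − 1.49×0.1 = 7.23 V.
V_CE = 7.23 V > 0.2 V confirms active-region operation.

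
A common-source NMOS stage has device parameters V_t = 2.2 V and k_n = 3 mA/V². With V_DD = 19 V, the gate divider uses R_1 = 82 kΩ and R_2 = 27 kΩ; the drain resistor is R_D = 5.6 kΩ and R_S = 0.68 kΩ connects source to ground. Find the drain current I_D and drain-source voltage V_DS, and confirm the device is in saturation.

I_D ≈ 2 mA, V_DS ≈ 6.5 V

V_G = V_DD·R_2/(R_1+R_2) = 19×27/109 = 4.71 V.
Assume saturation: I_D = (k_n/2)(V_GS − V_t)² with V_GS = V_G − I_D·R_S = 4.71 − 0.68·I_D.
Substituting gives 0.694·I_D² − 6.11·I_D + 9.42 = 0, with roots I_D = 1.99 or 6.82 mA.
The root I_D = 6.82 mA gives V_GS = 0.0674 V ≤ V_t, so take I_D = 1.99 mA.
Then V_GS = 3.35 V and V_DS = V_DD − I_D(R_D+R_S) = 19 − 1.99×6.28 = 6.49 V.
Saturation requires V_DS ≥ V_GS − V_t = 1.15 V; 6.49 ≥ 1.15 ✓.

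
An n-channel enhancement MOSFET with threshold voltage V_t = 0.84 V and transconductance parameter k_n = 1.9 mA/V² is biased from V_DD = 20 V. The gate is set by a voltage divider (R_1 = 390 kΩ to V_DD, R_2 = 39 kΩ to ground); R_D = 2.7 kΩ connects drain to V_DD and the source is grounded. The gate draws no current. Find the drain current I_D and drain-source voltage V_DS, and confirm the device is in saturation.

I_D ≈ 0.91 mA, V_DS ≈ 18 V

V_G = V_DD·R_2/(R_1+R_2) = 20×39/429 = 1.82 V. With the source grounded, V_GS = V_G = 1.82 V.
Assume saturation: I_D = (k_n/2)(V_GS − V_t)² = (1.9/2)×(1.82 − 0.84)² = 0.95×0.978² = 0.909 mA.
V_DS = V_DD − I_D·R_D = 20 − 0.909×2.7 = 17.5 V.
Saturation requires V_DS ≥ V_GS − V_t = 0.978 V; 17.5 ≥ 0.978 ✓.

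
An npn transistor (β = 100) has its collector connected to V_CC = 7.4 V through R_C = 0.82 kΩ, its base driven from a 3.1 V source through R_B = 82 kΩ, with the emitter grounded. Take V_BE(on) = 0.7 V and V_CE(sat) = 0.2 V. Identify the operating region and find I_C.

Assume active. Base-emitter loop: I_B = (V_BB − V_BE)/R_B = (3.1 − 0.7)/82 = 0.0293 mA.
I_C = β·I_B = 100×0.0293 = 2.93 mA.
V_CE = V_CC − I_C·R_C = 7.4 − 2.93×0.82 = 5 V > V_CE(sat), so the active-region assumption holds.

active; I_C ≈ 2.9 mA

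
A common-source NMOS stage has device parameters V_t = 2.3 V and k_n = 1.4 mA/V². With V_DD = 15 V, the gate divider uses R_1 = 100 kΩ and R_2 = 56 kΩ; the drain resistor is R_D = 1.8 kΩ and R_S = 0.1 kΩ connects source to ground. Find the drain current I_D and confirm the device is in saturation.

I_D ≈ 4.8 mA

V_G = V_DD·R_2/(R_1+R_2) = 15×56/156 = 5.38 V.
Assume saturation: I_D = (k_n/2)(V_GS − V_t)² with V_GS = V_G − I_D·R_S = 5.38 − 0.1·I_D.
Substituting gives 0.007·I_D² − 1.43·I_D + 6.66 = 0, with roots I_D = 4.76 or 200 mA.
The root I_D = 200 mA gives V_GS = -14.6 V ≤ V_t, so take I_D = 4.76 mA.
Then V_GS = 4.91 V and V_DS = V_DD − I_D(R_D+R_S) = 15 − 4.76×1.9 = 5.95 V.
Saturation requires V_DS ≥ V_GS − V_t = 2.61 V; 5.95 ≥ 2.61 ✓.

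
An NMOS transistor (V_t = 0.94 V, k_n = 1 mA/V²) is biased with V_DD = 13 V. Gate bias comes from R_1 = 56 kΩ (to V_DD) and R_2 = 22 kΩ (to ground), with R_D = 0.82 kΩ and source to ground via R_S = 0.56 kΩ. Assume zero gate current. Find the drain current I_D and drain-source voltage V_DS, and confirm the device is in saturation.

V_G = V_DD·R_2/(R_1+R_2) = 13×22/78 = 3.67 V.
Assume saturation: I_D = (k_n/2)(V_GS − V_t)² with V_GS = V_G − I_D·R_S = 3.67 − 0.56·I_D.
Substituting gives 0.157·I_D² − 2.53·I_D + 3.72 = 0, with roots I_D = 1.64 or 14.5 mA.
The root I_D = 14.5 mA gives V_GS = -4.44 V ≤ V_t, so take I_D = 1.64 mA.
Then V_GS = 2.75 V and V_DS = V_DD − I_D(R_D+R_S) = 13 − 1.64×1.38 = 10.7 V.
Saturation requires V_DS ≥ V_GS − V_t = 1.81 V; 10.7 ≥ 1.81 ✓.

I_D ≈ 1.6 mA, V_DS ≈ 11 V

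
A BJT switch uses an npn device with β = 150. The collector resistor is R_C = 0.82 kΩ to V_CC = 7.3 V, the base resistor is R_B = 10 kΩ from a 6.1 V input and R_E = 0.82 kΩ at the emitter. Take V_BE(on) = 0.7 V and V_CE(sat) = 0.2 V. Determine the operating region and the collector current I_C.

saturation; I_C ≈ 4.2 mA

Assume active: I_B = (6.1 − 0.7)/(10 + 151×0.82) = 0.0404 mA, I_C = β·I_B = 6.05 mA.
Then V_CE = 7.3 − 6.05×0.82 − 6.09×0.82 = -2.66 V < 0.2 V — the active assumption fails.
Re-solve with V_CE = 0.2 V. KCL at the emitter: V_E/R_E = (V_BB−0.7−V_E)/R_B + (V_CC−0.2−V_E)/R_C, giving V_E = 3.62 V.
I_C = (V_CC − 0.2 − V_E)/R_C = (7.1 − 3.62)/0.82 = 4.24 mA.
Check: I_B = (5.4 − 3.62)/10 = 0.178 mA, and β·I_B = 26.7 mA > I_C, confirming saturation.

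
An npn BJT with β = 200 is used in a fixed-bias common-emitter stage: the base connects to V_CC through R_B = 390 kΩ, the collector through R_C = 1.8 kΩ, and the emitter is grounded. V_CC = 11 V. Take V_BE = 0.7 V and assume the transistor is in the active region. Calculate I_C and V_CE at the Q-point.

Base loop: V_CC = I_B·R_B + V_BE, so I_B = (11 − 0.7)/390 kΩ = 0.0264 mA.
In the active region I_C = β·I_B = 200 × 0.0264 = 5.28 mA.
Collector loop: V_CE = V_CC − I_C·R_C = 11 − 5.28×1.8 = 1.49 V.
Since V_CE = 1.49 V > V_CE(sat) ≈ 0.2 V, the transistor is in the active region as assumed.

I_C ≈ 5.3 mA, V_CE ≈ 1.5 V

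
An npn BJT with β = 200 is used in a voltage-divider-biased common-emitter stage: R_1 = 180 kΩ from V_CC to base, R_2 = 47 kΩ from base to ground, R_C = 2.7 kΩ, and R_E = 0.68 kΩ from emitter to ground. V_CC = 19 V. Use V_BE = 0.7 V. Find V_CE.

V_CE ≈ 6.4 V

Thevenize the base divider: V_Th = V_CC·R_2/(R_1+R_2) = 19×47/227 = 3.93 V, R_Th = R_1‖R_2 = 37.3 kΩ.
Base-emitter loop: V_Th = I_B·R_Th + V_BE + (β+1)I_B·R_E, so I_B = (3.93 − 0.7) / (37.3 + 201×0.68) = 0.0186 mA.
I_C = β·I_B = 200×0.0186 = 3.72 mA, and I_E = (β+1)I_B = 3.74 mA.
V_CE = V_CC − I_C·R_C − I_E·R_E = 19 − 3.72×2.7 − 3.74×0.68 = 6.42 V.
V_CE = 6.42 V > 0.2 V confirms active-region operation.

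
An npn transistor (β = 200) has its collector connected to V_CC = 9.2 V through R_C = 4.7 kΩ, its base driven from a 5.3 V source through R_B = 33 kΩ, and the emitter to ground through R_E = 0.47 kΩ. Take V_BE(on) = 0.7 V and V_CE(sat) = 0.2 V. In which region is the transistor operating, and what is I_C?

Assume active: I_B = (5.3 − 0.7)/(33 + 201×0.47) = 0.0361 mA, I_C = β·I_B = 7.22 mA.
Then V_CE = 9.2 − 7.22×4.7 − 7.25×0.47 = -28.1 V < 0.2 V — the active assumption fails.
Re-solve with V_CE = 0.2 V. KCL at the emitter: V_E/R_E = (V_BB−0.7−V_E)/R_B + (V_CC−0.2−V_E)/R_C, giving V_E = 0.867 V.
I_C = (V_CC − 0.2 − V_E)/R_C = (9 − 0.867)/4.7 = 1.73 mA.
Check: I_B = (4.6 − 0.867)/33 = 0.113 mA, and β·I_B = 22.6 mA > I_C, confirming saturation.

saturation; I_C ≈ 1.7 mA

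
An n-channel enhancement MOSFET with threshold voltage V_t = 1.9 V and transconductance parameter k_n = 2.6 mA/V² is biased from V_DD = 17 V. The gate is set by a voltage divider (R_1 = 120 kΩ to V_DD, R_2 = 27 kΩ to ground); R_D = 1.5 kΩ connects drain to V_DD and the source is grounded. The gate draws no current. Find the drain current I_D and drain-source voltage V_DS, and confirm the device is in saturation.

V_G = V_DD·R_2/(R_1+R_2) = 17×27/147 = 3.12 V. With the source grounded, V_GS = V_G = 3.12 V.
Assume saturation: I_D = (k_n/2)(V_GS − V_t)² = (2.6/2)×(3.12 − 1.9)² = 1.3×1.22² = 1.94 mA.
V_DS = V_DD − I_D·R_D = 17 − 1.94×1.5 = 14.1 V.
Saturation requires V_DS ≥ V_GS − V_t = 1.22 V; 14.1 ≥ 1.22 ✓.

I_D ≈ 1.9 mA, V_DS ≈ 14 V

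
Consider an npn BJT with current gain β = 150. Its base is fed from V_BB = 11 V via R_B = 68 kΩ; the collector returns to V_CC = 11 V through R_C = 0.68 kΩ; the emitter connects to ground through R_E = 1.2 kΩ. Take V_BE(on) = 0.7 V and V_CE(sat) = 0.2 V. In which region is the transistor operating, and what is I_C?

Assume active: I_B = (11 − 0.7)/(68 + 151×1.2) = 0.0413 mA, I_C = β·I_B = 6.2 mA.
Then V_CE = 11 − 6.2×0.68 − 6.24×1.2 = -0.705 V < 0.2 V — the active assumption fails.
Re-solve with V_CE = 0.2 V. KCL at the emitter: V_E/R_E = (V_BB−0.7−V_E)/R_B + (V_CC−0.2−V_E)/R_C, giving V_E = 6.92 V.
I_C = (V_CC − 0.2 − V_E)/R_C = (10.8 − 6.92)/0.68 = 5.71 mA.
Check: I_B = (10.3 − 6.92)/68 = 0.0498 mA, and β·I_B = 7.47 mA > I_C, confirming saturation.

saturation; I_C ≈ 5.7 mA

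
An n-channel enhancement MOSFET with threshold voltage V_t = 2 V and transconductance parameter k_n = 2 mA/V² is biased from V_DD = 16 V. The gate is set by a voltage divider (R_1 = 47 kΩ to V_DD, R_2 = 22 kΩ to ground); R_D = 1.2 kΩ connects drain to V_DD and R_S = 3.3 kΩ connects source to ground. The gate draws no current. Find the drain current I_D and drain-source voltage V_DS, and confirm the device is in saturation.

V_G = V_DD·R_2/(R_1+R_2) = 16×22/69 = 5.1 V.
Assume saturation: I_D = (k_n/2)(V_GS − V_t)² with V_GS = V_G − I_D·R_S = 5.1 − 3.3·I_D.
Substituting gives 10.9·I_D² − 21.5·I_D + 9.62 = 0, with roots I_D = 0.688 or 1.28 mA.
The root I_D = 1.28 mA gives V_GS = 0.867 V ≤ V_t, so take I_D = 0.688 mA.
Then V_GS = 2.83 V and V_DS = V_DD − I_D(R_D+R_S) = 16 − 0.688×4.5 = 12.9 V.
Saturation requires V_DS ≥ V_GS − V_t = 0.83 V; 12.9 ≥ 0.83 ✓.

I_D ≈ 0.69 mA, V_DS ≈ 13 V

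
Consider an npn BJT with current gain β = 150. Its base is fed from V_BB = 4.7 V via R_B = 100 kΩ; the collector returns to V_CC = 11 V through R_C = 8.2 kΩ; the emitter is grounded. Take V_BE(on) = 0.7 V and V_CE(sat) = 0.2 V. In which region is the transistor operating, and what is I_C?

Assume active: I_B = (4.7 − 0.7)/100 = 0.04 mA, giving I_C = β·I_B = 6 mA.
But then V_CE = 11 − 6×8.2 = -38.2 V < V_CE(sat) = 0.2 V — impossible in the active region.
So the transistor is saturated. With V_CE = 0.2 V, I_C = (V_CC − 0.2)/R_C = 10.8/8.2 = 1.32 mA.
Check: β·I_B = 6 mA > I_C = 1.32 mA, confirming saturation.

saturation; I_C ≈ 1.3 mA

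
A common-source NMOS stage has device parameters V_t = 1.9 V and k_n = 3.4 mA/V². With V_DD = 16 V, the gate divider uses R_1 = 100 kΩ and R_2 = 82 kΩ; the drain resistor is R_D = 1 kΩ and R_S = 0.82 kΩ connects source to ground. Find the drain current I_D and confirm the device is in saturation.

I_D ≈ 4.5 mA

V_G = V_DD·R_2/(R_1+R_2) = 16×82/182 = 7.21 V.
Assume saturation: I_D = (k_n/2)(V_GS − V_t)² with V_GS = V_G − I_D·R_S = 7.21 − 0.82·I_D.
Substituting gives 1.14·I_D² − 15.8·I_D + 47.9 = 0, with roots I_D = 4.49 or 9.33 mA.
The root I_D = 9.33 mA gives V_GS = -0.443 V ≤ V_t, so take I_D = 4.49 mA.
Then V_GS = 3.53 V and V_DS = V_DD − I_D(R_D+R_S) = 16 − 4.49×1.82 = 7.82 V.
Saturation requires V_DS ≥ V_GS − V_t = 1.63 V; 7.82 ≥ 1.63 ✓.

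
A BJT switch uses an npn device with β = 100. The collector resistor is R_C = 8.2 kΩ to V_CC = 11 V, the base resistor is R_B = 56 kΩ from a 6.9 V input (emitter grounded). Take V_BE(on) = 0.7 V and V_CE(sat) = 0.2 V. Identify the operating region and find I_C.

Assume active: I_B = (6.9 − 0.7)/56 = 0.111 mA, giving I_C = β·I_B = 11.1 mA.
But then V_CE = 11 − 11.1×8.2 = -79.8 V < V_CE(sat) = 0.2 V — impossible in the active region.
So the transistor is saturated. With V_CE = 0.2 V, I_C = (V_CC − 0.2)/R_C = 10.8/8.2 = 1.32 mA.
Check: β·I_B = 11.1 mA > I_C = 1.32 mA, confirming saturation.

saturation; I_C ≈ 1.3 mA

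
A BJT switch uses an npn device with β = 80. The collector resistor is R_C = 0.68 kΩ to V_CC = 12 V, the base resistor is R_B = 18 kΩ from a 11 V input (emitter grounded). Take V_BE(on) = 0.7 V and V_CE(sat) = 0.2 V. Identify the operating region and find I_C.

saturation; I_C ≈ 17 mA

Assume active: I_B = (11 − 0.7)/18 = 0.572 mA, giving I_C = β·I_B = 45.8 mA.
But then V_CE = 12 − 45.8×0.68 = -19.1 V < V_CE(sat) = 0.2 V — impossible in the active region.
So the transistor is saturated. With V_CE = 0.2 V, I_C = (V_CC − 0.2)/R_C = 11.8/0.68 = 17.4 mA.
Check: β·I_B = 45.8 mA > I_C = 17.4 mA, confirming saturation.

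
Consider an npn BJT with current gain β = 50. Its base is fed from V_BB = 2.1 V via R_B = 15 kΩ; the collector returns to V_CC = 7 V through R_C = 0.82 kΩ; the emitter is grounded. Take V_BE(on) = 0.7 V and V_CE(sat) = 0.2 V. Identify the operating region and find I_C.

active; I_C ≈ 4.7 mA

Assume active. Base-emitter loop: I_B = (V_BB − V_BE)/R_B = (2.1 − 0.7)/15 = 0.0933 mA.
I_C = β·I_B = 50×0.0933 = 4.67 mA.
V_CE = V_CC − I_C·R_C = 7 − 4.67×0.82 = 3.17 V > V_CE(sat), so the active-region assumption holds.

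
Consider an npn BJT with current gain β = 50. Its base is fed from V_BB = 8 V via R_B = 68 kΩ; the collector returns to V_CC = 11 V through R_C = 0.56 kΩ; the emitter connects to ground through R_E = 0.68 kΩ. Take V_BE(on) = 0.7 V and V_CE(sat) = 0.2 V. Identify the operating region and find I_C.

active; I_C ≈ 3.6 mA

Assume active. Base-emitter loop: I_B = (V_BB − V_BE)/(R_B + (β+1)R_E) = (8 − 0.7)/(68 + 51×0.68) = 0.0711 mA.
I_C = β·I_B = 50×0.0711 = 3.55 mA.
V_CE = V_CC − I_C·R_C − I_E·R_E = 11 − 3.55×0.56 − 3.63×0.68 = 6.54 V > V_CE(sat), so the active-region assumption holds.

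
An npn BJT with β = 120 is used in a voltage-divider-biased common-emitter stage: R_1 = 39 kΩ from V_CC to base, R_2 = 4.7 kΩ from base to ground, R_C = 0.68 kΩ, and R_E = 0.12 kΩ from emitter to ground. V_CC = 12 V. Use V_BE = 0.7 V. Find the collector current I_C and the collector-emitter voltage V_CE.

I_C ≈ 3.8 mA, V_CE ≈ 9 V

Thevenize the base divider: V_Th = V_CC·R_2/(R_1+R_2) = 12×4.7/43.7 = 1.29 V, R_Th = R_1‖R_2 = 4.19 kΩ.
Base-emitter loop: V_Th = I_B·R_Th + V_BE + (β+1)I_B·R_E, so I_B = (1.29 − 0.7) / (4.19 + 121×0.12) = 0.0316 mA.
I_C = β·I_B = 120×0.0316 = 3.79 mA, and I_E = (β+1)I_B = 3.82 mA.
V_CE = V_CC − I_C·R_C − I_E·R_E = 12 − 3.79×0.68 − 3.82×0.12 = 8.97 V.
V_CE = 8.97 V > 0.2 V confirms active-region operation.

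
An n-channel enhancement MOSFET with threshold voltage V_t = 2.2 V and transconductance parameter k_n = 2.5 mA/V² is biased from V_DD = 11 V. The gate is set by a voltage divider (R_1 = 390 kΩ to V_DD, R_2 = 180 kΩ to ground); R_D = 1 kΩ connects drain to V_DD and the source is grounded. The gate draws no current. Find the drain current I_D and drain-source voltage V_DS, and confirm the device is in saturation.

V_G = V_DD·R_2/(R_1+R_2) = 11×180/570 = 3.47 V. With the source grounded, V_GS = V_G = 3.47 V.
Assume saturation: I_D = (k_n/2)(V_GS − V_t)² = (2.5/2)×(3.47 − 2.2)² = 1.25×1.27² = 2.03 mA.
V_DS = V_DD − I_D·R_D = 11 − 2.03×1 = 8.97 V.
Saturation requires V_DS ≥ V_GS − V_t = 1.27 V; 8.97 ≥ 1.27 ✓.

I_D ≈ 2 mA, V_DS ≈ 9 V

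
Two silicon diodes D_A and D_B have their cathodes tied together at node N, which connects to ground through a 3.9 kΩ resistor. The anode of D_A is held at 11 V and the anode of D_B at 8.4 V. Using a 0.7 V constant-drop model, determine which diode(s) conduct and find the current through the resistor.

Assume both conduct. Then node N would need to be at both 11−0.7 = 10.3 V and 8.4−0.7 = 7.7 V, which is impossible.
Assume only D_A conducts: V_N = 11 − 0.7 = 10.3 V, so I_R = 10.3/3.9 = 2.64 mA.
Check D_B: its anode-to-cathode voltage is 8.4 − 10.3 = -1.9 V < 0.7 V, so it is off. The assumption is consistent.

Only D_A conducts; I_R ≈ 2.6 mA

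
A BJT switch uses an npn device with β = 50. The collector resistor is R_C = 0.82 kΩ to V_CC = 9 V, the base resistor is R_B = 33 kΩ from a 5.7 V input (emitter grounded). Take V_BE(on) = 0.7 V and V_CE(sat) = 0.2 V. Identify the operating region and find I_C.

active; I_C ≈ 7.6 mA

Assume active. Base-emitter loop: I_B = (V_BB − V_BE)/R_B = (5.7 − 0.7)/33 = 0.152 mA.
I_C = β·I_B = 50×0.152 = 7.58 mA.
V_CE = V_CC − I_C·R_C = 9 − 7.58×0.82 = 2.79 V > V_CE(sat), so the active-region assumption holds.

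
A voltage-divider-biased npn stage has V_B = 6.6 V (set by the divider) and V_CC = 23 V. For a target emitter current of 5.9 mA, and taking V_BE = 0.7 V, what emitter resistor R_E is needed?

V_E = V_B − V_BE = 6.6 − 0.7 = 5.9 V.
R_E = V_E / I_E = 5.9 / 5.9 = 1 kΩ.

R_E ≈ 1 kΩ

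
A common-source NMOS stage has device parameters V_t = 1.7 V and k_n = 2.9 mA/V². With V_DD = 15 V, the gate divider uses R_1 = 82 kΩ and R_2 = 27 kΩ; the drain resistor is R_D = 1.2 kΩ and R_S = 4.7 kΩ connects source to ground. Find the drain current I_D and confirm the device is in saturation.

I_D ≈ 0.33 mA

V_G = V_DD·R_2/(R_1+R_2) = 15×27/109 = 3.72 V.
Assume saturation: I_D = (k_n/2)(V_GS − V_t)² with V_GS = V_G − I_D·R_S = 3.72 − 4.7·I_D.
Substituting gives 32·I_D² − 28.5·I_D + 5.89 = 0, with roots I_D = 0.328 or 0.561 mA.
The root I_D = 0.561 mA gives V_GS = 1.08 V ≤ V_t, so take I_D = 0.328 mA.
Then V_GS = 2.18 V and V_DS = V_DD − I_D(R_D+R_S) = 15 − 0.328×5.9 = 13.1 V.
Saturation requires V_DS ≥ V_GS − V_t = 0.475 V; 13.1 ≥ 0.475 ✓.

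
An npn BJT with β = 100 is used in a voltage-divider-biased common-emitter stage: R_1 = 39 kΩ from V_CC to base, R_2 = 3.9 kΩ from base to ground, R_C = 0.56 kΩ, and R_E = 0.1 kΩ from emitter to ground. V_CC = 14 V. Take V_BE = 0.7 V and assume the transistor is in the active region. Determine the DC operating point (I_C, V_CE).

Thevenize the base divider: V_Th = V_CC·R_2/(R_1+R_2) = 14×3.9/42.9 = 1.27 V, R_Th = R_1‖R_2 = 3.55 kΩ.
Base-emitter loop: V_Th = I_B·R_Th + V_BE + (β+1)I_B·R_E, so I_B = (1.27 − 0.7) / (3.55 + 101×0.1) = 0.042 mA.
I_C = β·I_B = 100×0.042 = 4.2 mA, and I_E = (β+1)I_B = 4.24 mA.
V_CE = V_CC − I_C·R_C − I_E·R_E = 14 − 4.2×0.56 − 4.24×0.1 = 11.2 V.
V_CE = 11.2 V > 0.2 V confirms active-region operation.

I_C ≈ 4.2 mA, V_CE ≈ 11 V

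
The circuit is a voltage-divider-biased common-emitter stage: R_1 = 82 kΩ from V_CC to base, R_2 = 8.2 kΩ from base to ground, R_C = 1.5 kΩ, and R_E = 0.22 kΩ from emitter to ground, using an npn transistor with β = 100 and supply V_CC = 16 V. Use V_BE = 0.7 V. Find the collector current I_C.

I_C ≈ 2.5 mA

Thevenize the base divider: V_Th = V_CC·R_2/(R_1+R_2) = 16×8.2/90.2 = 1.45 V, R_Th = R_1‖R_2 = 7.45 kΩ.
Base-emitter loop: V_Th = I_B·R_Th + V_BE + (β+1)I_B·R_E, so I_B = (1.45 − 0.7) / (7.45 + 101×0.22) = 0.0254 mA.
I_C = β·I_B = 100×0.0254 = 2.54 mA, and I_E = (β+1)I_B = 2.57 mA.
V_CE = V_CC − I_C·R_C − I_E·R_E = 16 − 2.54×1.5 − 2.57×0.22 = 11.6 V.
V_CE = 11.6 V > 0.2 V confirms active-region operation.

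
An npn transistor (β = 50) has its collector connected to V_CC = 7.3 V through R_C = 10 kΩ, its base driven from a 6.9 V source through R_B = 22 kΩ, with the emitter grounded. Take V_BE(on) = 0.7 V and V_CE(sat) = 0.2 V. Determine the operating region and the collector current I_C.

saturation; I_C ≈ 0.71 mA

Assume active: I_B = (6.9 − 0.7)/22 = 0.282 mA, giving I_C = β·I_B = 14.1 mA.
But then V_CE = 7.3 − 14.1×10 = -134 V < V_CE(sat) = 0.2 V — impossible in the active region.
So the transistor is saturated. With V_CE = 0.2 V, I_C = (V_CC − 0.2)/R_C = 7.1/10 = 0.71 mA.
Check: β·I_B = 14.1 mA > I_C = 0.71 mA, confirming saturation.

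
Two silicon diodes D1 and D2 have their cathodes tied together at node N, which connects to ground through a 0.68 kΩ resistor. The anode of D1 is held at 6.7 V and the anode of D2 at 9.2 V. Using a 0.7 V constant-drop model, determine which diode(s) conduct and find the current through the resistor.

Only D2 conducts; I_R ≈ 12 mA

Assume both conduct. Then node N would need to be at both 6.7−0.7 = 6 V and 9.2−0.7 = 8.5 V, which is impossible.
Assume only D2 conducts: V_N = 9.2 − 0.7 = 8.5 V, so I_R = 8.5/0.68 = 12.5 mA.
Check D1: its anode-to-cathode voltage is 6.7 − 8.5 = -1.8 V < 0.7 V, so it is off. The assumption is consistent.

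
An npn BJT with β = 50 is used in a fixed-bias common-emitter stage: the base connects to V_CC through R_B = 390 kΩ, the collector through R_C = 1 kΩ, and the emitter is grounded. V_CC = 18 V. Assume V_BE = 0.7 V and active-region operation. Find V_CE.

V_CE ≈ 16 V

Base loop: V_CC = I_B·R_B + V_BE, so I_B = (18 − 0.7)/390 kΩ = 0.0444 mA.
In the active region I_C = β·I_B = 50 × 0.0444 = 2.22 mA.
Collector loop: V_CE = V_CC − I_C·R_C = 18 − 2.22×1 = 15.8 V.
Since V_CE = 15.8 V > V_CE(sat) ≈ 0.2 V, the transistor is in the active region as assumed.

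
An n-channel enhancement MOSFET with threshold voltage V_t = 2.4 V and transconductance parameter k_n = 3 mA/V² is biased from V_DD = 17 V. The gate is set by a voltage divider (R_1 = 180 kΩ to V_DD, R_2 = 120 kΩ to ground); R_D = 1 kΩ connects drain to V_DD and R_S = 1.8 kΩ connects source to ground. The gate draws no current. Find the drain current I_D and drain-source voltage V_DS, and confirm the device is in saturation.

V_G = V_DD·R_2/(R_1+R_2) = 17×120/300 = 6.8 V.
Assume saturation: I_D = (k_n/2)(V_GS − V_t)² with V_GS = V_G − I_D·R_S = 6.8 − 1.8·I_D.
Substituting gives 4.86·I_D² − 24.8·I_D + 29 = 0, with roots I_D = 1.83 or 3.26 mA.
The root I_D = 3.26 mA gives V_GS = 0.925 V ≤ V_t, so take I_D = 1.83 mA.
Then V_GS = 3.5 V and V_DS = V_DD − I_D(R_D+R_S) = 17 − 1.83×2.8 = 11.9 V.
Saturation requires V_DS ≥ V_GS − V_t = 1.1 V; 11.9 ≥ 1.1 ✓.

I_D ≈ 1.8 mA, V_DS ≈ 12 V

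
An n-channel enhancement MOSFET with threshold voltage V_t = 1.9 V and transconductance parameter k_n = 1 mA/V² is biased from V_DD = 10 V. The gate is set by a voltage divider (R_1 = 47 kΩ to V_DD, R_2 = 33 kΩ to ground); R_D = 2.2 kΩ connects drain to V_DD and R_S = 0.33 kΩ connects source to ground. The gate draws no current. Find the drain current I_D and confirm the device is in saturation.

I_D ≈ 1.5 mA

V_G = V_DD·R_2/(R_1+R_2) = 10×33/80 = 4.12 V.
Assume saturation: I_D = (k_n/2)(V_GS − V_t)² with V_GS = V_G − I_D·R_S = 4.12 − 0.33·I_D.
Substituting gives 0.0545·I_D² − 1.73·I_D + 2.48 = 0, with roots I_D = 1.5 or 30.4 mA.
The root I_D = 30.4 mA gives V_GS = -5.89 V ≤ V_t, so take I_D = 1.5 mA.
Then V_GS = 3.63 V and V_DS = V_DD − I_D(R_D+R_S) = 10 − 1.5×2.53 = 6.21 V.
Saturation requires V_DS ≥ V_GS − V_t = 1.73 V; 6.21 ≥ 1.73 ✓.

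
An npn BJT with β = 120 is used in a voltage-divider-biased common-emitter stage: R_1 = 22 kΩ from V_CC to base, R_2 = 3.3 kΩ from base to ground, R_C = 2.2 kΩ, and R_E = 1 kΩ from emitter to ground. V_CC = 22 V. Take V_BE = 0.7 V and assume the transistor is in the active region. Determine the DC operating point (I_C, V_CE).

Thevenize the base divider: V_Th = V_CC·R_2/(R_1+R_2) = 22×3.3/25.3 = 2.87 V, R_Th = R_1‖R_2 = 2.87 kΩ.
Base-emitter loop: V_Th = I_B·R_Th + V_BE + (β+1)I_B·R_E, so I_B = (2.87 − 0.7) / (2.87 + 121×1) = 0.0175 mA.
I_C = β·I_B = 120×0.0175 = 2.1 mA, and I_E = (β+1)I_B = 2.12 mA.
V_CE = V_CC − I_C·R_C − I_E·R_E = 22 − 2.1×2.2 − 2.12×1 = 15.3 V.
V_CE = 15.3 V > 0.2 V confirms active-region operation.

I_C ≈ 2.1 mA, V_CE ≈ 15 V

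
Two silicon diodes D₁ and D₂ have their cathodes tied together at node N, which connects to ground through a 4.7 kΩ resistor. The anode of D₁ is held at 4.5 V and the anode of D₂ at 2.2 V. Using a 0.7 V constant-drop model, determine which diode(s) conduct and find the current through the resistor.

Assume both conduct. Then node N would need to be at both 4.5−0.7 = 3.8 V and 2.2−0.7 = 1.5 V, which is impossible.
Assume only D₁ conducts: V_N = 4.5 − 0.7 = 3.8 V, so I_R = 3.8/4.7 = 0.809 mA.
Check D₂: its anode-to-cathode voltage is 2.2 − 3.8 = -1.6 V < 0.7 V, so it is off. The assumption is consistent.

Only D₁ conducts; I_R ≈ 0.81 mA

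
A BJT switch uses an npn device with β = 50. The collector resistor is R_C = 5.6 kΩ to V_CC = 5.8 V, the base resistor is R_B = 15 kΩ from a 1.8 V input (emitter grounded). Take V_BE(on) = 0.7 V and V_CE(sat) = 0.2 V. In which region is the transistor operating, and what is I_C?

Assume active: I_B = (1.8 − 0.7)/15 = 0.0733 mA, giving I_C = β·I_B = 3.67 mA.
But then V_CE = 5.8 − 3.67×5.6 = -14.7 V < V_CE(sat) = 0.2 V — impossible in the active region.
So the transistor is saturated. With V_CE = 0.2 V, I_C = (V_CC − 0.2)/R_C = 5.6/5.6 = 1 mA.
Check: β·I_B = 3.67 mA > I_C = 1 mA, confirming saturation.

saturation; I_C ≈ 1 mA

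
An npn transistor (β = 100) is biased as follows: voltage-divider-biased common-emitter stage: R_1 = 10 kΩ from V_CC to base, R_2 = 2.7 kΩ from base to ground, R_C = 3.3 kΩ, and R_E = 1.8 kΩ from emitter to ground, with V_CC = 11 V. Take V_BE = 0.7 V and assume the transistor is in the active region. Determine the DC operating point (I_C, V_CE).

Thevenize the base divider: V_Th = V_CC·R_2/(R_1+R_2) = 11×2.7/12.7 = 2.34 V, R_Th = R_1‖R_2 = 2.13 kΩ.
Base-emitter loop: V_Th = I_B·R_Th + V_BE + (β+1)I_B·R_E, so I_B = (2.34 − 0.7) / (2.13 + 101×1.8) = 0.00891 mA.
I_C = β·I_B = 100×0.00891 = 0.891 mA, and I_E = (β+1)I_B = 0.9 mA.
V_CE = V_CC − I_C·R_C − I_E·R_E = 11 − 0.891×3.3 − 0.9×1.8 = 6.44 V.
V_CE = 6.44 V > 0.2 V confirms active-region operation.

I_C ≈ 0.89 mA, V_CE ≈ 6.4 V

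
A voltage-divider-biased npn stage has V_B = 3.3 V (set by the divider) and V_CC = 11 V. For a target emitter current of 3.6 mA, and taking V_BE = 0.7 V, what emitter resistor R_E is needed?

V_E = V_B − V_BE = 3.3 − 0.7 = 2.6 V.
R_E = V_E / I_E = 2.6 / 3.6 = 0.722 kΩ.

R_E ≈ 0.72 kΩ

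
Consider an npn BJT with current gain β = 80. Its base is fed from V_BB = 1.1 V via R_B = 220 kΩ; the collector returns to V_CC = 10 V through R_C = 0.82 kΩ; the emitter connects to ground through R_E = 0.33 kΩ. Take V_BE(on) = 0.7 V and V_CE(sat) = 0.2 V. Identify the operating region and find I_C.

active; I_C ≈ 0.13 mA

Assume active. Base-emitter loop: I_B = (V_BB − V_BE)/(R_B + (β+1)R_E) = (1.1 − 0.7)/(220 + 81×0.33) = 0.00162 mA.
I_C = β·I_B = 80×0.00162 = 0.13 mA.
V_CE = V_CC − I_C·R_C − I_E·R_E = 10 − 0.13×0.82 − 0.131×0.33 = 9.85 V > V_CE(sat), so the active-region assumption holds.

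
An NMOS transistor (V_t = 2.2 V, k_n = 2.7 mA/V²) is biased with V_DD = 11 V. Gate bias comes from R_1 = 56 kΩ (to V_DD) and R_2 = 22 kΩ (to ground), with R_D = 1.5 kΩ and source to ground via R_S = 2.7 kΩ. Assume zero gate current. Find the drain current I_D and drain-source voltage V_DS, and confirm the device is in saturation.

V_G = V_DD·R_2/(R_1+R_2) = 11×22/78 = 3.1 V.
Assume saturation: I_D = (k_n/2)(V_GS − V_t)² with V_GS = V_G − I_D·R_S = 3.1 − 2.7·I_D.
Substituting gives 9.84·I_D² − 7.58·I_D + 1.1 = 0, with roots I_D = 0.194 or 0.576 mA.
The root I_D = 0.576 mA gives V_GS = 1.55 V ≤ V_t, so take I_D = 0.194 mA.
Then V_GS = 2.58 V and V_DS = V_DD − I_D(R_D+R_S) = 11 − 0.194×4.2 = 10.2 V.
Saturation requires V_DS ≥ V_GS − V_t = 0.379 V; 10.2 ≥ 0.379 ✓.

I_D ≈ 0.19 mA, V_DS ≈ 10 V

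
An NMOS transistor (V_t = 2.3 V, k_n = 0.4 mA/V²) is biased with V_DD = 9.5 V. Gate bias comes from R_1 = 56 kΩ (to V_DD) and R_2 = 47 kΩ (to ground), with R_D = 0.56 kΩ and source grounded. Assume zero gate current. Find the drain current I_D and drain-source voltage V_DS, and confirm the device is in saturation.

V_G = V_DD·R_2/(R_1+R_2) = 9.5×47/103 = 4.33 V. With the source grounded, V_GS = V_G = 4.33 V.
Assume saturation: I_D = (k_n/2)(V_GS − V_t)² = (0.4/2)×(4.33 − 2.3)² = 0.2×2.03² = 0.828 mA.
V_DS = V_DD − I_D·R_D = 9.5 − 0.828×0.56 = 9.04 V.
Saturation requires V_DS ≥ V_GS − V_t = 2.03 V; 9.04 ≥ 2.03 ✓.

I_D ≈ 0.83 mA, V_DS ≈ 9 V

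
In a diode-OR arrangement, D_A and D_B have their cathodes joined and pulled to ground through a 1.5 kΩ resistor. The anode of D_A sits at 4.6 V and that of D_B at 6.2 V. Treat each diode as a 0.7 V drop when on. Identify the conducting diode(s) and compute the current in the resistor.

Assume both conduct. Then node N would need to be at both 4.6−0.7 = 3.9 V and 6.2−0.7 = 5.5 V, which is impossible.
Assume only D_B conducts: V_N = 6.2 − 0.7 = 5.5 V, so I_R = 5.5/1.5 = 3.67 mA.
Check D_A: its anode-to-cathode voltage is 4.6 − 5.5 = -0.9 V < 0.7 V, so it is off. The assumption is consistent.

Only D_B conducts; I_R ≈ 3.7 mA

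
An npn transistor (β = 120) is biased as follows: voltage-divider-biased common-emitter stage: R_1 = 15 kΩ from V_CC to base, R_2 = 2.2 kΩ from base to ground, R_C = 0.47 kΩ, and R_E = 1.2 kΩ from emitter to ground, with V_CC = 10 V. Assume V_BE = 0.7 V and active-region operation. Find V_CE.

Thevenize the base divider: V_Th = V_CC·R_2/(R_1+R_2) = 10×2.2/17.2 = 1.28 V, R_Th = R_1‖R_2 = 1.92 kΩ.
Base-emitter loop: V_Th = I_B·R_Th + V_BE + (β+1)I_B·R_E, so I_B = (1.28 − 0.7) / (1.92 + 121×1.2) = 0.00394 mA.
I_C = β·I_B = 120×0.00394 = 0.472 mA, and I_E = (β+1)I_B = 0.476 mA.
V_CE = V_CC − I_C·R_C − I_E·R_E = 10 − 0.472×0.47 − 0.476×1.2 = 9.21 V.
V_CE = 9.21 V > 0.2 V confirms active-region operation.

V_CE ≈ 9.2 V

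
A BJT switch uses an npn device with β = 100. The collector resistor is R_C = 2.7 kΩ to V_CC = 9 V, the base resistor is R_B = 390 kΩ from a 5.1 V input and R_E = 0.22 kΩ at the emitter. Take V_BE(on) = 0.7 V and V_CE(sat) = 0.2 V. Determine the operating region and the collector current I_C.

Assume active. Base-emitter loop: I_B = (V_BB − V_BE)/(R_B + (β+1)R_E) = (5.1 − 0.7)/(390 + 101×0.22) = 0.0107 mA.
I_C = β·I_B = 100×0.0107 = 1.07 mA.
V_CE = V_CC − I_C·R_C − I_E·R_E = 9 − 1.07×2.7 − 1.08×0.22 = 5.88 V > V_CE(sat), so the active-region assumption holds.

active; I_C ≈ 1.1 mA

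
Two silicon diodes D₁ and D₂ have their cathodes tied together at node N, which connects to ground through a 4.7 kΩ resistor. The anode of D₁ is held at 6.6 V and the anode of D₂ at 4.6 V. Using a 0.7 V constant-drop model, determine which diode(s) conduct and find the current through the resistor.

Only D₁ conducts; I_R ≈ 1.3 mA

Assume both conduct. Then node N would need to be at both 6.6−0.7 = 5.9 V and 4.6−0.7 = 3.9 V, which is impossible.
Assume only D₁ conducts: V_N = 6.6 − 0.7 = 5.9 V, so I_R = 5.9/4.7 = 1.26 mA.
Check D₂: its anode-to-cathode voltage is 4.6 − 5.9 = -1.3 V < 0.7 V, so it is off. The assumption is consistent.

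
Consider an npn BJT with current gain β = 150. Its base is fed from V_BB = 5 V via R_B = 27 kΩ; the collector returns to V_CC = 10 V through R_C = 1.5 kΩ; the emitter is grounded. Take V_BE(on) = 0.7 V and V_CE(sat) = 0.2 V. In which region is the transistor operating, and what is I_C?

saturation; I_C ≈ 6.5 mA

Assume active: I_B = (5 − 0.7)/27 = 0.159 mA, giving I_C = β·I_B = 23.9 mA.
But then V_CE = 10 − 23.9×1.5 = -25.8 V < V_CE(sat) = 0.2 V — impossible in the active region.
So the transistor is saturated. With V_CE = 0.2 V, I_C = (V_CC − 0.2)/R_C = 9.8/1.5 = 6.53 mA.
Check: β·I_B = 23.9 mA > I_C = 6.53 mA, confirming saturation.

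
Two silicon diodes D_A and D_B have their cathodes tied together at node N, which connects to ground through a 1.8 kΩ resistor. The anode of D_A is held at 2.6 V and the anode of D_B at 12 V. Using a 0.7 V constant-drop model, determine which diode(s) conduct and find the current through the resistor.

Assume both conduct. Then node N would need to be at both 2.6−0.7 = 1.9 V and 12−0.7 = 11.3 V, which is impossible.
Assume only D_B conducts: V_N = 12 − 0.7 = 11.3 V, so I_R = 11.3/1.8 = 6.28 mA.
Check D_A: its anode-to-cathode voltage is 2.6 − 11.3 = -8.7 V < 0.7 V, so it is off. The assumption is consistent.

Only D_B conducts; I_R ≈ 6.3 mA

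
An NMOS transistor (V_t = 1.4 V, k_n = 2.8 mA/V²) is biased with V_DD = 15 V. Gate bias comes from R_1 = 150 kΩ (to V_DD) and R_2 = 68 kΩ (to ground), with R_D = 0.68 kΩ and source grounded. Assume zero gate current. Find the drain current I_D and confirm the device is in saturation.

V_G = V_DD·R_2/(R_1+R_2) = 15×68/218 = 4.68 V. With the source grounded, V_GS = V_G = 4.68 V.
Assume saturation: I_D = (k_n/2)(V_GS − V_t)² = (2.8/2)×(4.68 − 1.4)² = 1.4×3.28² = 15.1 mA.
V_DS = V_DD − I_D·R_D = 15 − 15.1×0.68 = 4.76 V.
Saturation requires V_DS ≥ V_GS − V_t = 3.28 V; 4.76 ≥ 3.28 ✓.

I_D ≈ 15 mA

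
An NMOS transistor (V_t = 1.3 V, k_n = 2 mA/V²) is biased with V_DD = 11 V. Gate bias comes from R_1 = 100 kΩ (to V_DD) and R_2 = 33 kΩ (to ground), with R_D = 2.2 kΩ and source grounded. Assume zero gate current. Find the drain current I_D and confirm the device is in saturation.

I_D ≈ 2 mA

V_G = V_DD·R_2/(R_1+R_2) = 11×33/133 = 2.73 V. With the source grounded, V_GS = V_G = 2.73 V.
Assume saturation: I_D = (k_n/2)(V_GS − V_t)² = (2/2)×(2.73 − 1.3)² = 1×1.43² = 2.04 mA.
V_DS = V_DD − I_D·R_D = 11 − 2.04×2.2 = 6.51 V.
Saturation requires V_DS ≥ V_GS − V_t = 1.43 V; 6.51 ≥ 1.43 ✓.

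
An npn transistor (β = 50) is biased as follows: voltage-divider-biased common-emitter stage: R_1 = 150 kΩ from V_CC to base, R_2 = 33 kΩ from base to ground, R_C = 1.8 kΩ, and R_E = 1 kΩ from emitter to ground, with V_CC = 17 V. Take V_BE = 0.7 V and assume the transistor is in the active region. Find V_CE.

V_CE ≈ 13 V

Thevenize the base divider: V_Th = V_CC·R_2/(R_1+R_2) = 17×33/183 = 3.07 V, R_Th = R_1‖R_2 = 27 kΩ.
Base-emitter loop: V_Th = I_B·R_Th + V_BE + (β+1)I_B·R_E, so I_B = (3.07 − 0.7) / (27 + 51×1) = 0.0303 mA.
I_C = β·I_B = 50×0.0303 = 1.52 mA, and I_E = (β+1)I_B = 1.55 mA.
V_CE = V_CC − I_C·R_C − I_E·R_E = 17 − 1.52×1.8 − 1.55×1 = 12.7 V.
V_CE = 12.7 V > 0.2 V confirms active-region operation.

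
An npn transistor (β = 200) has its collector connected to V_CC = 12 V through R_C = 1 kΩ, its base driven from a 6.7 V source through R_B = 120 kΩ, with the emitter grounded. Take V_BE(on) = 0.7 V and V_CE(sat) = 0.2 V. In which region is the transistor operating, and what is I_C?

active; I_C ≈ 10 mA

Assume active. Base-emitter loop: I_B = (V_BB − V_BE)/R_B = (6.7 − 0.7)/120 = 0.05 mA.
I_C = β·I_B = 200×0.05 = 10 mA.
V_CE = V_CC − I_C·R_C = 12 − 10×1 = 2 V > V_CE(sat), so the active-region assumption holds.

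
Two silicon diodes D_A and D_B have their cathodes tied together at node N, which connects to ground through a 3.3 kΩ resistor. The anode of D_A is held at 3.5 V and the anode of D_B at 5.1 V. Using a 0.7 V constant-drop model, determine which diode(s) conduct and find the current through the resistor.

Only D_B conducts; I_R ≈ 1.3 mA

Assume both conduct. Then node N would need to be at both 3.5−0.7 = 2.8 V and 5.1−0.7 = 4.4 V, which is impossible.
Assume only D_B conducts: V_N = 5.1 − 0.7 = 4.4 V, so I_R = 4.4/3.3 = 1.33 mA.
Check D_A: its anode-to-cathode voltage is 3.5 − 4.4 = -0.9 V < 0.7 V, so it is off. The assumption is consistent.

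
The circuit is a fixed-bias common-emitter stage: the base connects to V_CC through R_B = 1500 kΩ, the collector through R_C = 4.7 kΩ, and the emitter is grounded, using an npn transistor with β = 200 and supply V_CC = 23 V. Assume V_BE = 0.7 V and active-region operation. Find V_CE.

V_CE ≈ 9 V

Base loop: V_CC = I_B·R_B + V_BE, so I_B = (23 − 0.7)/1500 kΩ = 0.0149 mA.
In the active region I_C = β·I_B = 200 × 0.0149 = 2.97 mA.
Collector loop: V_CE = V_CC − I_C·R_C = 23 − 2.97×4.7 = 9.03 V.
Since V_CE = 9.03 V > V_CE(sat) ≈ 0.2 V, the transistor is in the active region as assumed.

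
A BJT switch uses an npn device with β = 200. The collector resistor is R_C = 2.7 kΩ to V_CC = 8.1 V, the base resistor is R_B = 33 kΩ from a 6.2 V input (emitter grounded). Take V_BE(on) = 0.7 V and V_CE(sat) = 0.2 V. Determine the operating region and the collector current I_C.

saturation; I_C ≈ 2.9 mA

Assume active: I_B = (6.2 − 0.7)/33 = 0.167 mA, giving I_C = β·I_B = 33.3 mA.
But then V_CE = 8.1 − 33.3×2.7 = -81.9 V < V_CE(sat) = 0.2 V — impossible in the active region.
So the transistor is saturated. With V_CE = 0.2 V, I_C = (V_CC − 0.2)/R_C = 7.9/2.7 = 2.93 mA.
Check: β·I_B = 33.3 mA > I_C = 2.93 mA, confirming saturation.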